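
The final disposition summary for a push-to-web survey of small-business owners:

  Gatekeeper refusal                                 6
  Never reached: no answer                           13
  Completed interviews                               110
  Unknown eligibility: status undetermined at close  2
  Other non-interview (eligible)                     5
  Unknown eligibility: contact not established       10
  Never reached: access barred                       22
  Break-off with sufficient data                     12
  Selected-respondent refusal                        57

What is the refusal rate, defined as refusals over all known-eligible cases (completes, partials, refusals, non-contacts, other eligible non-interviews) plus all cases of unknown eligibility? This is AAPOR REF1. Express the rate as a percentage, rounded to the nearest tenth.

26.6%

Refusals = 6 + 57 = 63
Never reached = 13 + 22 = 35
Undetermined eligibility = 10 + 2 = 12
Top → 63
Base → 110 + 12 + 63 + 35 + 5 + 12 = 237
REF1 = 63 / 237 = 0.2658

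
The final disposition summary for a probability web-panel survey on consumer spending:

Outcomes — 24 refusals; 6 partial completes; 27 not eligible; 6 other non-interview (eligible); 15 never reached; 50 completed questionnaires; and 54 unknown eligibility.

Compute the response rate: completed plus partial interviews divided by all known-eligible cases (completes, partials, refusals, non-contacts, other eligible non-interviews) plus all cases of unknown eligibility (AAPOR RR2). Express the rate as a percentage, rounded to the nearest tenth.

Num: 50 + 6 = 56
Denom: 50 + 6 + 24 + 15 + 6 + 54 = 155
RR2 = 56 / 155 = 0.3613

36.1%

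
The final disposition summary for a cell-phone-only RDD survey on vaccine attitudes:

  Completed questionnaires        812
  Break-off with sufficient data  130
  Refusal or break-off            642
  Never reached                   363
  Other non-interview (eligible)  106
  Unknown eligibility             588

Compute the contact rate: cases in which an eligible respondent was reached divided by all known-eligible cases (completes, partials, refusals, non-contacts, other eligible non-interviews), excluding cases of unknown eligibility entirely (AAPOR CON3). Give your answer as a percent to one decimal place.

82.3%

Num → 812 + 130 + 642 + 106 = 1690
Denominator → 812 + 130 + 642 + 363 + 106 = 2053
CON3 = 1690 / 2053 = 0.8232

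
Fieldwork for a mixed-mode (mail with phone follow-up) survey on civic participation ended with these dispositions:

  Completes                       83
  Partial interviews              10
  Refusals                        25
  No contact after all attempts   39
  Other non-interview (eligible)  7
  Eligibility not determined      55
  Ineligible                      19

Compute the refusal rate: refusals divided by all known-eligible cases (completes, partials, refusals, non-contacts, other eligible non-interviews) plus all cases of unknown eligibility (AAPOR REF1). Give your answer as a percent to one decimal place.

Top: 25
Denominator: 83 + 10 + 25 + 39 + 7 + 55 = 219
REF1 = 25 / 219 = 0.1142

11.4%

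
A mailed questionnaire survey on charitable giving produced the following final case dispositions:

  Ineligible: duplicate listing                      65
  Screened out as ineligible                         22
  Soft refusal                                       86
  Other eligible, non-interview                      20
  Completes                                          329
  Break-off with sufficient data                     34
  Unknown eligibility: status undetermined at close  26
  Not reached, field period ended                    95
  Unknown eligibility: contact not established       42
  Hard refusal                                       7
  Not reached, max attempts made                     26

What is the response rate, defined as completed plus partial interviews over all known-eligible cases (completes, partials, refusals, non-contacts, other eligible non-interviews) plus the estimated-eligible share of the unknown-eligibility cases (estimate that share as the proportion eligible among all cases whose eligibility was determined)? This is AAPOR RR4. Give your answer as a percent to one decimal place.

55.3%

Refused = 7 + 86 = 93
Non-contacts = 95 + 26 = 121
Unknown eligibility = 42 + 26 = 68
Screened out, ineligible = 22 + 65 = 87
Numerator = 329 + 34 = 363
Eligible (known) = 329 + 34 + 93 + 121 + 20 = 597
e = 597 / (597 + 87) = 597 / 684 = 0.8728
Eligible share of unknowns = 0.8728 × 68 = 59.35
Denom = 597 + 59.35 = 656.35
RR4 = 363 / 656.35 = 0.5531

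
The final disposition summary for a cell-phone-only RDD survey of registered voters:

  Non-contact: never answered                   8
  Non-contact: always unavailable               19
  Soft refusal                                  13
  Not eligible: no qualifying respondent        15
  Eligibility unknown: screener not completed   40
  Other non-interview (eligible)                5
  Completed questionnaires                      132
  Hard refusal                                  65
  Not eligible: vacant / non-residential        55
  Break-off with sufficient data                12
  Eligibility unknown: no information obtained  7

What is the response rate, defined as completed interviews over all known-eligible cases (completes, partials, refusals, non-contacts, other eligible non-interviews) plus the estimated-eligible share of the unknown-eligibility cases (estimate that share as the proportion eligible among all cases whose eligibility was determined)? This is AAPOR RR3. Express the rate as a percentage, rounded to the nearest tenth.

Declined to participate = 65 + 13 = 78
No contact after all attempts = 8 + 19 = 27
Eligibility not determined = 40 + 7 = 47
Out of scope = 15 + 55 = 70
Numerator: 132
Determined eligible: 132 + 12 + 78 + 27 + 5 = 254
e = 254 / (254 + 70) = 254 / 324 = 0.7840
Eligible share of unknowns: 0.7840 × 47 = 36.85
Base: 254 + 36.85 = 290.85
RR3 = 132 / 290.85 = 0.4538

45.4%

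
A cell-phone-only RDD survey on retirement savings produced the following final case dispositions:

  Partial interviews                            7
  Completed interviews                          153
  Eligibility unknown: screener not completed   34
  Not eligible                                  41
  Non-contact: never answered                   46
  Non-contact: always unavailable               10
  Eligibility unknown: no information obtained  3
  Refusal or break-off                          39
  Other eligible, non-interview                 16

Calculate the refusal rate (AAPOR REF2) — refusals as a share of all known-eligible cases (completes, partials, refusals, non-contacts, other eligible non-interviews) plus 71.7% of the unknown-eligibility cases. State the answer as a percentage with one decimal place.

Non-contacts = 46 + 10 = 56
Eligibility not determined = 34 + 3 = 37
Top = 39
Eligible (known) = 153 + 7 + 39 + 56 + 16 = 271
Estimated eligible among unknowns = 0.7170 × 37 = 26.53
Denominator = 271 + 26.53 = 297.53
REF2 = 39 / 297.53 = 0.1311

13.1%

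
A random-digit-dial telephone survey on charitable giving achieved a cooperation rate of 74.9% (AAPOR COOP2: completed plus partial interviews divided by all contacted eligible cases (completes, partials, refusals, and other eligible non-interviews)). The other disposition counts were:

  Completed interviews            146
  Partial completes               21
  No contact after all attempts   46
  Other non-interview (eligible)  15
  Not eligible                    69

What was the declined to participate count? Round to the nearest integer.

41

Top → 146 + 21 = 167
COOP2 = 167 / D = 0.749
D = 167 / 0.749 = 223.0
Other denominator terms total 182
declined to participate = 223.0 − 182 ≈ 41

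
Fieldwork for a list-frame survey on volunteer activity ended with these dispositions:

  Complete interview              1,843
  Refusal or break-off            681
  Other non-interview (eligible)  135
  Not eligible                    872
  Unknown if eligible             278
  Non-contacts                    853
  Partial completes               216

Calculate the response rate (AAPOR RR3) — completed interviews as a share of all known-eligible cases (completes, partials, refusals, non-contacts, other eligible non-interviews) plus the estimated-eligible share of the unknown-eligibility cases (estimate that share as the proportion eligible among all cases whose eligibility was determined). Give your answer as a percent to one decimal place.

46.6%

Top = 1843
Determined eligible = 1843 + 216 + 681 + 853 + 135 = 3728
e = 3728 / (3728 + 872) = 3728 / 4600 = 0.8104
e × U = 0.8104 × 278 = 225.29
Denom = 3728 + 225.29 = 3953.29
RR3 = 1843 / 3953.29 = 0.4662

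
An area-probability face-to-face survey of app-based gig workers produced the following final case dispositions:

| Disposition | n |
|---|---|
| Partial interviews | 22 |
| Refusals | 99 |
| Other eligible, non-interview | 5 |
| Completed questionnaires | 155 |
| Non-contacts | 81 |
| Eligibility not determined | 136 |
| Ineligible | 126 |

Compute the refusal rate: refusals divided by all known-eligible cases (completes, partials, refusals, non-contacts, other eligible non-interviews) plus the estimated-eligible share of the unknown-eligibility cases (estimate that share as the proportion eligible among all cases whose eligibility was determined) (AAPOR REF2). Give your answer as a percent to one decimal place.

Numerator → 99
Determined eligible → 155 + 22 + 99 + 81 + 5 = 362
e = 362 / (362 + 126) = 362 / 488 = 0.7418
Eligible share of unknowns → 0.7418 × 136 = 100.88
Base → 362 + 100.88 = 462.88
REF2 = 99 / 462.88 = 0.2139

21.4%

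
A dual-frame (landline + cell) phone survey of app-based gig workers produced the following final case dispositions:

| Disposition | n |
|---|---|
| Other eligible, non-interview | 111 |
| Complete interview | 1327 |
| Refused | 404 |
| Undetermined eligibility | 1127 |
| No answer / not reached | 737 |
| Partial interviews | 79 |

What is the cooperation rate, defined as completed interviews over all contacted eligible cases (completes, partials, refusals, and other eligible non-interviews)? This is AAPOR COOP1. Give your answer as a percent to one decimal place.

69.1%

Top → 1327
Denominator → 1327 + 79 + 404 + 111 = 1921
COOP1 = 1327 / 1921 = 0.6908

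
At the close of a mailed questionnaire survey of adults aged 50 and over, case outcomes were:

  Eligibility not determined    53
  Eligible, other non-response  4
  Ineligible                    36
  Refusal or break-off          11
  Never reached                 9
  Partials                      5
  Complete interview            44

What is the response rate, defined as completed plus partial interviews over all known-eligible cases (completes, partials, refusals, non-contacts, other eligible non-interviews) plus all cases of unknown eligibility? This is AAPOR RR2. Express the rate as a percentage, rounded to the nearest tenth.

38.9%

Numerator = 44 + 5 = 49
Base = 44 + 5 + 11 + 9 + 4 + 53 = 126
RR2 = 49 / 126 = 0.3889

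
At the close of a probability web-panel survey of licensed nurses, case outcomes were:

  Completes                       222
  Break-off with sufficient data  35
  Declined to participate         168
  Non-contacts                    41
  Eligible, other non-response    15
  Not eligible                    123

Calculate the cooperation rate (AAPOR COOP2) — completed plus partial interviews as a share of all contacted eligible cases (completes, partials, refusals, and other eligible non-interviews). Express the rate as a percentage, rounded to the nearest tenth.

Top: 222 + 35 = 257
Denominator: 222 + 35 + 168 + 15 = 440
COOP2 = 257 / 440 = 0.5841

58.4%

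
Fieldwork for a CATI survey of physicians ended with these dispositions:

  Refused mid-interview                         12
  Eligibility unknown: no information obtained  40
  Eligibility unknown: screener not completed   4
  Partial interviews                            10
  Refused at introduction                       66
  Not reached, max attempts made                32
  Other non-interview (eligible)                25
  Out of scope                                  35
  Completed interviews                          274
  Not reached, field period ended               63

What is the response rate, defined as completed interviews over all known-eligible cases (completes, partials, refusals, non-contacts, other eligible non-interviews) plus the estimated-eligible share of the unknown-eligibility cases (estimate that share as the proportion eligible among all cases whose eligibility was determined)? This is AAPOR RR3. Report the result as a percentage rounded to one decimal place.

52.4%

Refused = 66 + 12 = 78
No answer / not reached = 63 + 32 = 95
Eligibility not determined = 4 + 40 = 44
Numerator: 274
Determined eligible: 274 + 10 + 78 + 95 + 25 = 482
e = 482 / (482 + 35) = 482 / 517 = 0.9323
Eligible share of unknowns: 0.9323 × 44 = 41.02
Denominator: 482 + 41.02 = 523.02
RR3 = 274 / 523.02 = 0.5239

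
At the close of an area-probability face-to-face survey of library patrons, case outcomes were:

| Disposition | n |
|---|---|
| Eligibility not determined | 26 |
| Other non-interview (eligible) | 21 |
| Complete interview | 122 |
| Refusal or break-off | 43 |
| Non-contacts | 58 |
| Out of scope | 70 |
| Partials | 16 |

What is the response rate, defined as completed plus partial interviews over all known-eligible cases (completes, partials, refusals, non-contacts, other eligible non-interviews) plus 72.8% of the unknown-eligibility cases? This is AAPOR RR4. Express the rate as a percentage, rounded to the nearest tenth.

49.5%

Top = 122 + 16 = 138
Determined eligible = 122 + 16 + 43 + 58 + 21 = 260
Eligible share of unknowns = 0.7280 × 26 = 18.93
Denom = 260 + 18.93 = 278.93
RR4 = 138 / 278.93 = 0.4947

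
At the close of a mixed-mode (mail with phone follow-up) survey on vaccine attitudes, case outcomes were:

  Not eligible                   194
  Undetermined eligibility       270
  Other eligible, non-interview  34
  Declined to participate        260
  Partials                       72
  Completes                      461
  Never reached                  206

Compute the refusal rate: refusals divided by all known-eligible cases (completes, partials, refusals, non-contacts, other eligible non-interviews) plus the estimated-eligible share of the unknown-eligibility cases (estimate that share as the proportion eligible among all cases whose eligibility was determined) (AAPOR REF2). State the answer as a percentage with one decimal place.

20.6%

Num = 260
Eligible (known) = 461 + 72 + 260 + 206 + 34 = 1033
e = 1033 / (1033 + 194) = 1033 / 1227 = 0.8419
Estimated eligible among unknowns = 0.8419 × 270 = 227.31
Base = 1033 + 227.31 = 1260.31
REF2 = 260 / 1260.31 = 0.2063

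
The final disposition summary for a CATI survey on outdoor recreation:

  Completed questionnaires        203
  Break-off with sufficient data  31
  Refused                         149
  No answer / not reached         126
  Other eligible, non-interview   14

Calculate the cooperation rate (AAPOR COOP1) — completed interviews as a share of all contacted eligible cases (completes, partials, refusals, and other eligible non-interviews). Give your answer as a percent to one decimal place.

Top = 203
Denom = 203 + 31 + 149 + 14 = 397
COOP1 = 203 / 397 = 0.5113

51.1%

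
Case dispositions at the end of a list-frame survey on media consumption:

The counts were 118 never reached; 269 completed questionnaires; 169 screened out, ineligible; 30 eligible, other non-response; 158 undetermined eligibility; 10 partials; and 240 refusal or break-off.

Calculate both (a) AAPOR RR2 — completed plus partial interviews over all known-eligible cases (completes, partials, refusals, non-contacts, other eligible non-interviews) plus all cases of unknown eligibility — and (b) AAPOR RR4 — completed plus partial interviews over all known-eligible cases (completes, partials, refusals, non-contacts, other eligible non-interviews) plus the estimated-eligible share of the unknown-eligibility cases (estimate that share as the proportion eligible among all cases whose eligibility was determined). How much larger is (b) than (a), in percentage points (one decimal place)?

1.4

Top: 269 + 10 = 279
Denom: 269 + 10 + 240 + 118 + 30 + 158 = 825
RR2 = 279 / 825 = 0.3382
Determined eligible: 269 + 10 + 240 + 118 + 30 = 667
e = 667 / (667 + 169) = 667 / 836 = 0.7978
Eligible share of unknowns: 0.7978 × 158 = 126.05
Denom: 667 + 126.05 = 793.05
RR4 = 279 / 793.05 = 0.3518
Difference = 35.18 − 33.82 = 1.36 percentage points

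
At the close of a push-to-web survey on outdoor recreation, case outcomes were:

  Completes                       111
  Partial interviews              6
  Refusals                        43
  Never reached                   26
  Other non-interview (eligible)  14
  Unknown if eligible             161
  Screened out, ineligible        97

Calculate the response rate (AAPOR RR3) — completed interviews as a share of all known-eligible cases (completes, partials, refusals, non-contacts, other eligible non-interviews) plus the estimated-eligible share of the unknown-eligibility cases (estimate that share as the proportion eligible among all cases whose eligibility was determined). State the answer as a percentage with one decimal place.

36.0%

Numerator: 111
Known eligible: 111 + 6 + 43 + 26 + 14 = 200
e = 200 / (200 + 97) = 200 / 297 = 0.6734
e × U: 0.6734 × 161 = 108.42
Denominator: 200 + 108.42 = 308.42
RR3 = 111 / 308.42 = 0.3599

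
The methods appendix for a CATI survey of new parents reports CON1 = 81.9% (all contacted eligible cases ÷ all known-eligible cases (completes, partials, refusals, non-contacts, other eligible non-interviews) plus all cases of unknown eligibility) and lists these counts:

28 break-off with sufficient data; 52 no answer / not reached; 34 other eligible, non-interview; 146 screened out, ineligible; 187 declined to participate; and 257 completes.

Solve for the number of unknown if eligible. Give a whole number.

60

Top: 257 + 28 + 187 + 34 = 506
CON1 = 506 / D = 0.819
D = 506 / 0.819 = 617.8
Rest of base = 558
unknown if eligible = 617.8 − 558 ≈ 60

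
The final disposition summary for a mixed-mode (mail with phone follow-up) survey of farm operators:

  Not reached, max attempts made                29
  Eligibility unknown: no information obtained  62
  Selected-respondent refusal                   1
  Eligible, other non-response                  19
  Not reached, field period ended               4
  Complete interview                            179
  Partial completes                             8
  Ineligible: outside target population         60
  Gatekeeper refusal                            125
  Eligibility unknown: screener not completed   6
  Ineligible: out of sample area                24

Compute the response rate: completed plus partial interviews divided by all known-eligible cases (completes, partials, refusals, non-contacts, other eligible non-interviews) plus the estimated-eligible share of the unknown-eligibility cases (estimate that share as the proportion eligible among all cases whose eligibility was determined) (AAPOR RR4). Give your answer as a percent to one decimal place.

44.5%

Refusals = 125 + 1 = 126
Non-contacts = 4 + 29 = 33
Unknown eligibility = 6 + 62 = 68
Not eligible = 60 + 24 = 84
Numerator = 179 + 8 = 187
Eligible (known) = 179 + 8 + 126 + 33 + 19 = 365
e = 365 / (365 + 84) = 365 / 449 = 0.8129
e × U = 0.8129 × 68 = 55.28
Denom = 365 + 55.28 = 420.28
RR4 = 187 / 420.28 = 0.4449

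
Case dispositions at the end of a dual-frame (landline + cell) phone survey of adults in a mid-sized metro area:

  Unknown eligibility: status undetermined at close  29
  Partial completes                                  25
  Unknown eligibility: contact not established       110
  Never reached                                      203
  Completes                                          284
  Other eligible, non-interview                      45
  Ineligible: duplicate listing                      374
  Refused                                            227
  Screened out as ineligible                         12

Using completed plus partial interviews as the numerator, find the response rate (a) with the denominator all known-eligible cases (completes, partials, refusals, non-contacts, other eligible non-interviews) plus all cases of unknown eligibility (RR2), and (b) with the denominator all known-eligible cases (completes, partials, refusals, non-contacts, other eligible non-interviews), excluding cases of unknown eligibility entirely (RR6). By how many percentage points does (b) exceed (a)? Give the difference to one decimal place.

Eligibility not determined = 110 + 29 = 139
Screened out, ineligible = 12 + 374 = 386
Num = 284 + 25 = 309
Base = 284 + 25 + 227 + 203 + 45 + 139 = 923
RR2 = 309 / 923 = 0.3348
Base = 284 + 25 + 227 + 203 + 45 = 784
RR6 = 309 / 784 = 0.3941
Difference = 39.41 − 33.48 = 5.93 percentage points

5.9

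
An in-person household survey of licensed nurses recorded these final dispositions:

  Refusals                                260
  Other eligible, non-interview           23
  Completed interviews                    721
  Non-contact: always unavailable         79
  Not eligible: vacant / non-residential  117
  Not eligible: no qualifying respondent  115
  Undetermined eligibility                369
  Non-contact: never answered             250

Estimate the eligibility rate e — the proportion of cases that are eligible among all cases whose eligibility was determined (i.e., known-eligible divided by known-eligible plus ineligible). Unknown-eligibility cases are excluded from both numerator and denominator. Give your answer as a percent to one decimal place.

85.2%

Non-contacts = 250 + 79 = 329
Screened out, ineligible = 115 + 117 = 232
Determined eligible = 721 + 260 + 329 + 23 = 1333
e = 1333 / (1333 + 232) = 1333 / 1565 = 0.8518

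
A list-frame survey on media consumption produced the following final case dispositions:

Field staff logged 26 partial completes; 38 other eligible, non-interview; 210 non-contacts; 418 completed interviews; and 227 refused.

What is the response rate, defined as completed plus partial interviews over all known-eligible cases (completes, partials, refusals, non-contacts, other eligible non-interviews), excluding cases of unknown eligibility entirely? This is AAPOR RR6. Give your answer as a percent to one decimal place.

Num: 418 + 26 = 444
Denom: 418 + 26 + 227 + 210 + 38 = 919
RR6 = 444 / 919 = 0.4831

48.3%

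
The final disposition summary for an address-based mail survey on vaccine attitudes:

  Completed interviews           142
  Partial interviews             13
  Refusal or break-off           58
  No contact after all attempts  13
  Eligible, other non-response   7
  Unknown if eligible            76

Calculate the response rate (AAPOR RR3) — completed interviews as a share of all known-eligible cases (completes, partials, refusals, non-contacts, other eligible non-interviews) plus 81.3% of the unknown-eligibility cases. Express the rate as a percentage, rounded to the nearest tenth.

Top: 142
Known eligible: 142 + 13 + 58 + 13 + 7 = 233
e × U: 0.8130 × 76 = 61.79
Denominator: 233 + 61.79 = 294.79
RR3 = 142 / 294.79 = 0.4817

48.2%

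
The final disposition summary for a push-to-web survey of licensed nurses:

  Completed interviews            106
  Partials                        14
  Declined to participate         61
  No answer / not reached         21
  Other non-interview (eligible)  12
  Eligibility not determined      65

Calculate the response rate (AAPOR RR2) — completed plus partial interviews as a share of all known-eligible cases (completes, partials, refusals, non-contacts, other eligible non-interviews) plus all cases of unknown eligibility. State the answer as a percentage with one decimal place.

43.0%

Top → 106 + 14 = 120
Denom → 106 + 14 + 61 + 21 + 12 + 65 = 279
RR2 = 120 / 279 = 0.4301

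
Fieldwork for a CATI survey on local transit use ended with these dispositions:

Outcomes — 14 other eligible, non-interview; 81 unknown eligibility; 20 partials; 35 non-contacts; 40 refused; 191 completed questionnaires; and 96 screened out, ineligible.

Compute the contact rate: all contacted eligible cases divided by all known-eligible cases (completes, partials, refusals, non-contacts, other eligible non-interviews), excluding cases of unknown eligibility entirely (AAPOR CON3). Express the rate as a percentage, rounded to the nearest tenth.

Num → 191 + 20 + 40 + 14 = 265
Denominator → 191 + 20 + 40 + 35 + 14 = 300
CON3 = 265 / 300 = 0.8833

88.3%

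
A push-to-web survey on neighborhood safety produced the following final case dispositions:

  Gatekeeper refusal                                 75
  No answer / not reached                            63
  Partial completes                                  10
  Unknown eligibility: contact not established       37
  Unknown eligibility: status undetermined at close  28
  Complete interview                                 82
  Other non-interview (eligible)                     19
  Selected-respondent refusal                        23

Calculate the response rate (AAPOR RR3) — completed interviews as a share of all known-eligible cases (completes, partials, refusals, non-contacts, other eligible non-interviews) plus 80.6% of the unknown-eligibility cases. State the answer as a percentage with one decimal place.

25.3%

Refused = 75 + 23 = 98
Unknown if eligible = 37 + 28 = 65
Top → 82
Eligible (known) → 82 + 10 + 98 + 63 + 19 = 272
Estimated eligible among unknowns → 0.8060 × 65 = 52.39
Denom → 272 + 52.39 = 324.39
RR3 = 82 / 324.39 = 0.2528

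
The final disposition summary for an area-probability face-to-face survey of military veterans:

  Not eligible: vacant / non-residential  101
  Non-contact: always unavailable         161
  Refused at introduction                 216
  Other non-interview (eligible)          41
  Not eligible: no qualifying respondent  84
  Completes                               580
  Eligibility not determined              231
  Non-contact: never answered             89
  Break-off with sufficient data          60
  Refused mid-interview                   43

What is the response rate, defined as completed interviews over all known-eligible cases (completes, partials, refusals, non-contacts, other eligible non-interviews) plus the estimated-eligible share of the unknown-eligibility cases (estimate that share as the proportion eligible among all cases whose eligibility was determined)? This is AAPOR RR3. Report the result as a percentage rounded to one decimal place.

Refusal or break-off = 216 + 43 = 259
Never reached = 89 + 161 = 250
Out of scope = 84 + 101 = 185
Numerator = 580
Known eligible = 580 + 60 + 259 + 250 + 41 = 1190
e = 1190 / (1190 + 185) = 1190 / 1375 = 0.8655
Eligible share of unknowns = 0.8655 × 231 = 199.93
Base = 1190 + 199.93 = 1389.93
RR3 = 580 / 1389.93 = 0.4173

41.7%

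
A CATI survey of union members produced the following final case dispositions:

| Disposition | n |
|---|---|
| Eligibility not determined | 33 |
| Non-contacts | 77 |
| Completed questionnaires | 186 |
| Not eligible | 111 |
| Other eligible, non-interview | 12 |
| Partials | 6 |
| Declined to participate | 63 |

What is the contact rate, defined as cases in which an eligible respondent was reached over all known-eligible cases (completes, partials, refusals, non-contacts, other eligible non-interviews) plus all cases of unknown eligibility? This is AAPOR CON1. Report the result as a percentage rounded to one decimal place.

Num: 186 + 6 + 63 + 12 = 267
Base: 186 + 6 + 63 + 77 + 12 + 33 = 377
CON1 = 267 / 377 = 0.7082

70.8%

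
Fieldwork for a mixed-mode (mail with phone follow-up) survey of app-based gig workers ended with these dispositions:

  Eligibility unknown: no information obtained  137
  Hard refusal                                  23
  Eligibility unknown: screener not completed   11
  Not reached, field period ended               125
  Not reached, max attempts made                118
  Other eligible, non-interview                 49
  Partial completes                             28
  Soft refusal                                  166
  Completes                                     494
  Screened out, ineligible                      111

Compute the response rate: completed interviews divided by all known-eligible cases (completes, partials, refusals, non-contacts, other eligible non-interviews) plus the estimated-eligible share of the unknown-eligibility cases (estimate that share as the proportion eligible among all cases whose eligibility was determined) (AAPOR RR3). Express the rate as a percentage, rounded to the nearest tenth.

Refused = 23 + 166 = 189
No answer / not reached = 125 + 118 = 243
Unknown if eligible = 11 + 137 = 148
Top: 494
Determined eligible: 494 + 28 + 189 + 243 + 49 = 1003
e = 1003 / (1003 + 111) = 1003 / 1114 = 0.9004
Eligible share of unknowns: 0.9004 × 148 = 133.26
Denominator: 1003 + 133.26 = 1136.26
RR3 = 494 / 1136.26 = 0.4348

43.5%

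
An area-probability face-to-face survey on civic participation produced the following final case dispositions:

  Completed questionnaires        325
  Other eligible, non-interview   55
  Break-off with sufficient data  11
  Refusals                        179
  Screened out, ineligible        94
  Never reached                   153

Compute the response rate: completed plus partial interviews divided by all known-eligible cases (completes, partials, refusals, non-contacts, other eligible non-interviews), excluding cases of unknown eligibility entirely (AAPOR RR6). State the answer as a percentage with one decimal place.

46.5%

Numerator → 325 + 11 = 336
Base → 325 + 11 + 179 + 153 + 55 = 723
RR6 = 336 / 723 = 0.4647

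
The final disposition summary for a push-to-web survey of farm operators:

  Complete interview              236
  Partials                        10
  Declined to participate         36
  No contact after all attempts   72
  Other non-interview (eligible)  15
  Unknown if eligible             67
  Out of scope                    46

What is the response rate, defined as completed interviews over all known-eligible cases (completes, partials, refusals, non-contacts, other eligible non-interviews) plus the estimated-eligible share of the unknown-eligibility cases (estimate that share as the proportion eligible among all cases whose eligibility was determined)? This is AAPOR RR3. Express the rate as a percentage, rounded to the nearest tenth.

Numerator = 236
Determined eligible = 236 + 10 + 36 + 72 + 15 = 369
e = 369 / (369 + 46) = 369 / 415 = 0.8892
e × U = 0.8892 × 67 = 59.58
Denom = 369 + 59.58 = 428.58
RR3 = 236 / 428.58 = 0.5507

55.1%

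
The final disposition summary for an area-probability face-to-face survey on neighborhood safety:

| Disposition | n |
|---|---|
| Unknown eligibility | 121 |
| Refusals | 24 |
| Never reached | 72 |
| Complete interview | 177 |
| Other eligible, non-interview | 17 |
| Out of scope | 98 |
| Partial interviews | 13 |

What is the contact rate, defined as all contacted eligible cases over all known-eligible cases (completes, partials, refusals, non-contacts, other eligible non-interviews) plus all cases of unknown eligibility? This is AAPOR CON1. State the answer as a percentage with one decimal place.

Numerator → 177 + 13 + 24 + 17 = 231
Denominator → 177 + 13 + 24 + 72 + 17 + 121 = 424
CON1 = 231 / 424 = 0.5448

54.5%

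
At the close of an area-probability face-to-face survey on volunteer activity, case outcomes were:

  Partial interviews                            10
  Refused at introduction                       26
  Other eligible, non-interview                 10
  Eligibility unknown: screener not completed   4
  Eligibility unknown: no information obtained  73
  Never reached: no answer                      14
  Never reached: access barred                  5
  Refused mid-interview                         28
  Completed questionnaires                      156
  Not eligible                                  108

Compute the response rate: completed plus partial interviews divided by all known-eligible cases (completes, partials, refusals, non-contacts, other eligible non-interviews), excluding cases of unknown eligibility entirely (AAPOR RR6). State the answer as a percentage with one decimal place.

66.7%

Refusals = 26 + 28 = 54
No answer / not reached = 14 + 5 = 19
Unknown eligibility = 4 + 73 = 77
Numerator: 156 + 10 = 166
Denom: 156 + 10 + 54 + 19 + 10 = 249
RR6 = 166 / 249 = 0.6667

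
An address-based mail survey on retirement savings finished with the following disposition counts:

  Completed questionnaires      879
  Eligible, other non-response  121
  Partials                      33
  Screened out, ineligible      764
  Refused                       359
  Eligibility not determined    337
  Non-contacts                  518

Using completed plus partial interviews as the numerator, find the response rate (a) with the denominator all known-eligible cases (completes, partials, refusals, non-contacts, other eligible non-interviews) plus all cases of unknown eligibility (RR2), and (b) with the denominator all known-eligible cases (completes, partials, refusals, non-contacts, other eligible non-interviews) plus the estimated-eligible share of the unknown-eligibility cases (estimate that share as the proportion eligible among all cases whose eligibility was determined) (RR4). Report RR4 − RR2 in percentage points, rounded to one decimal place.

1.8

Top → 879 + 33 = 912
Denom → 879 + 33 + 359 + 518 + 121 + 337 = 2247
RR2 = 912 / 2247 = 0.4059
Eligible (known) → 879 + 33 + 359 + 518 + 121 = 1910
e = 1910 / (1910 + 764) = 1910 / 2674 = 0.7143
Eligible share of unknowns → 0.7143 × 337 = 240.72
Denom → 1910 + 240.72 = 2150.72
RR4 = 912 / 2150.72 = 0.4240
Difference = 42.40 − 40.59 = 1.81 percentage points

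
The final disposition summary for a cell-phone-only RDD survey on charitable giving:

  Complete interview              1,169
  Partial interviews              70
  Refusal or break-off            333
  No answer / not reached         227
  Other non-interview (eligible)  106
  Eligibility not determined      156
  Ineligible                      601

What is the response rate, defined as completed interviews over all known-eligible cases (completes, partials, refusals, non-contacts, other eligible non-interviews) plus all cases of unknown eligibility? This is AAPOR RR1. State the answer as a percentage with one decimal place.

Top: 1169
Denominator: 1169 + 70 + 333 + 227 + 106 + 156 = 2061
RR1 = 1169 / 2061 = 0.5672

56.7%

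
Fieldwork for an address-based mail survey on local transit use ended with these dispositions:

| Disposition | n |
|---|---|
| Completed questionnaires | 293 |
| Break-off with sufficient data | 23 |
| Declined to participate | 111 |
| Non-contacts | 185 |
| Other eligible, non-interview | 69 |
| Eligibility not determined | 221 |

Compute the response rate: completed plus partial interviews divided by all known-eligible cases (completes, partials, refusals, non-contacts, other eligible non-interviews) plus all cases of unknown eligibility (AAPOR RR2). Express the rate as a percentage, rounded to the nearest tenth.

35.0%

Numerator: 293 + 23 = 316
Denom: 293 + 23 + 111 + 185 + 69 + 221 = 902
RR2 = 316 / 902 = 0.3503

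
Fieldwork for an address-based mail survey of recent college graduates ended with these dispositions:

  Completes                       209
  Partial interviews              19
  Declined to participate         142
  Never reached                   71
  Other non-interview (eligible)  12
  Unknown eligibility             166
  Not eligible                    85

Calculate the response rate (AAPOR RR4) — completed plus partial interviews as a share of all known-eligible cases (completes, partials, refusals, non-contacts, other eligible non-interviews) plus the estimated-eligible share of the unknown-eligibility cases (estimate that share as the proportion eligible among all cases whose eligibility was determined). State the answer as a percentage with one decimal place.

38.5%

Numerator = 209 + 19 = 228
Determined eligible = 209 + 19 + 142 + 71 + 12 = 453
e = 453 / (453 + 85) = 453 / 538 = 0.8420
Eligible share of unknowns = 0.8420 × 166 = 139.77
Base = 453 + 139.77 = 592.77
RR4 = 228 / 592.77 = 0.3846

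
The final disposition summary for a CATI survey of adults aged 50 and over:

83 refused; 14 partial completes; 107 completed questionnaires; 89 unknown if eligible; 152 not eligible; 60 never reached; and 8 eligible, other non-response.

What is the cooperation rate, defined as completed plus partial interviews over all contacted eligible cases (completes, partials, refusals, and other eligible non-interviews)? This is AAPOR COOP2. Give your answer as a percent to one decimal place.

57.1%

Num → 107 + 14 = 121
Denominator → 107 + 14 + 83 + 8 = 212
COOP2 = 121 / 212 = 0.5708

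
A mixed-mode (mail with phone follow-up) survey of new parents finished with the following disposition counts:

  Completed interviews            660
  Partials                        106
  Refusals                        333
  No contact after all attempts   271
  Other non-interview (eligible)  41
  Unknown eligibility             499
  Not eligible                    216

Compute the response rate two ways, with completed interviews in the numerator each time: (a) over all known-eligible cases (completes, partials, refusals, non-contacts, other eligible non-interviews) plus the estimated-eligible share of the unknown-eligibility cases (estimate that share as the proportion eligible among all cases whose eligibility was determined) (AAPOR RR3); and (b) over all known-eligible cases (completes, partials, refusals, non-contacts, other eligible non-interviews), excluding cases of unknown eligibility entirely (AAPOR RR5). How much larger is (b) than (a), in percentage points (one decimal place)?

11.0

Numerator: 660
Eligible (known): 660 + 106 + 333 + 271 + 41 = 1411
e = 1411 / (1411 + 216) = 1411 / 1627 = 0.8672
Estimated eligible among unknowns: 0.8672 × 499 = 432.73
Base: 1411 + 432.73 = 1843.73
RR3 = 660 / 1843.73 = 0.3580
Base: 660 + 106 + 333 + 271 + 41 = 1411
RR5 = 660 / 1411 = 0.4678
Difference = 46.78 − 35.80 = 10.98 percentage points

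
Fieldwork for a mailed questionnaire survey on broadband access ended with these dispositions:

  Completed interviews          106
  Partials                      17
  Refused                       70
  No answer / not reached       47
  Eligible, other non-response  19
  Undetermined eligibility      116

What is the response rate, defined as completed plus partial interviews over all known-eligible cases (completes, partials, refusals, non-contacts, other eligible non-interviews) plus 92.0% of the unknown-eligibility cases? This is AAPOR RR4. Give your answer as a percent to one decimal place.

Numerator: 106 + 17 = 123
Known eligible: 106 + 17 + 70 + 47 + 19 = 259
Estimated eligible among unknowns: 0.9200 × 116 = 106.72
Denom: 259 + 106.72 = 365.72
RR4 = 123 / 365.72 = 0.3363

33.6%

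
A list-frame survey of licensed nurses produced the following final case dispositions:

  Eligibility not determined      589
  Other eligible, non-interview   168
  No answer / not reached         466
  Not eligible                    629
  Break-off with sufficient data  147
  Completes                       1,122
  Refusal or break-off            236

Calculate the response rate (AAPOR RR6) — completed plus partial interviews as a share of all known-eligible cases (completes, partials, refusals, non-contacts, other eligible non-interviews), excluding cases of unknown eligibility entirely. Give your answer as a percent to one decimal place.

Numerator = 1122 + 147 = 1269
Base = 1122 + 147 + 236 + 466 + 168 = 2139
RR6 = 1269 / 2139 = 0.5933

59.3%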